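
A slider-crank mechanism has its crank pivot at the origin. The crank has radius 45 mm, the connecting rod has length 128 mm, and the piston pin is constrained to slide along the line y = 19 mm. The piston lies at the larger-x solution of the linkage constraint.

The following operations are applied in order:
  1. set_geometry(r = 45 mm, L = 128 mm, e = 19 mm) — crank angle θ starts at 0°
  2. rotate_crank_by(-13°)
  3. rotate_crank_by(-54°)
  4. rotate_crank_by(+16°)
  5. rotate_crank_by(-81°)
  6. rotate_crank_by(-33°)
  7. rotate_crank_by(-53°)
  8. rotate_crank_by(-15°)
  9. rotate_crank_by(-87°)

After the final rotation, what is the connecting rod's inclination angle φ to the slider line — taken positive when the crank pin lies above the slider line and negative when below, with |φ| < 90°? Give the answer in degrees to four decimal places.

set_geometry: r = 45 mm, L = 128 mm, e = 19 mm; θ ← 0°
rotate_crank_by(-13°): θ ← 0° -13° = -13°
rotate_crank_by(-54°): θ ← -13° -54° = -67°
rotate_crank_by(+16°): θ ← -67° +16° = -51°
rotate_crank_by(-81°): θ ← -51° -81° = -132°
rotate_crank_by(-33°): θ ← -132° -33° = -165°
rotate_crank_by(-53°): θ ← -165° -53° = -218°
rotate_crank_by(-15°): θ ← -218° -15° = -233°
rotate_crank_by(-87°): θ ← -233° -87° = -320°
crank pin P = (r cos θ, r sin θ) = (34.472000, 28.925442)
h = r sin θ − e = 28.925442 − 19 = 9.925442
sin φ = h / L = 9.925442 / 128 = 0.07754252
φ = arcsin(0.07754252) = 4.447324°

4.4473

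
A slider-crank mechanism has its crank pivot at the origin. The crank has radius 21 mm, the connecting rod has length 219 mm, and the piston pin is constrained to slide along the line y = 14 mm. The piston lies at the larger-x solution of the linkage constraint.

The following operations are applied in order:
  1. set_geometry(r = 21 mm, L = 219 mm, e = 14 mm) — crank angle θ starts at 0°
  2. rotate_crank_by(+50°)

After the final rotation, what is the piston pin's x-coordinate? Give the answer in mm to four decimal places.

232.4886

set_geometry: r = 21 mm, L = 219 mm, e = 14 mm; θ ← 0°
rotate_crank_by(+50°): θ ← 0° +50° = 50°
crank pin P = (r cos θ, r sin θ) = (13.498540, 16.086933)
h = r sin θ − e = 16.086933 − 14 = 2.086933
x = r cos θ + √(L² − h²) = 13.498540 + √(47961.0 − 4.3553) = 13.498540 + 218.990056 = 232.488596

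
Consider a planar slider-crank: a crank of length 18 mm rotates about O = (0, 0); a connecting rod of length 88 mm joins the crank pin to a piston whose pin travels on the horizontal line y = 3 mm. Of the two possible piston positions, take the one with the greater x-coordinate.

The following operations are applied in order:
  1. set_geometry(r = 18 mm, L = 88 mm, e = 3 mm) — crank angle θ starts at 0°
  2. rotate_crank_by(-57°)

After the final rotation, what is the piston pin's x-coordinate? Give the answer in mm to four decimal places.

set_geometry: r = 18 mm, L = 88 mm, e = 3 mm; θ ← 0°
rotate_crank_by(-57°): θ ← 0° -57° = -57°
crank pin P = (r cos θ, r sin θ) = (9.803503, -15.096070)
h = r sin θ − e = -15.096070 − 3 = -18.096070
x = r cos θ + √(L² − h²) = 9.803503 + √(7744.0 − 327.4678) = 9.803503 + 86.119291 = 95.922793

95.9228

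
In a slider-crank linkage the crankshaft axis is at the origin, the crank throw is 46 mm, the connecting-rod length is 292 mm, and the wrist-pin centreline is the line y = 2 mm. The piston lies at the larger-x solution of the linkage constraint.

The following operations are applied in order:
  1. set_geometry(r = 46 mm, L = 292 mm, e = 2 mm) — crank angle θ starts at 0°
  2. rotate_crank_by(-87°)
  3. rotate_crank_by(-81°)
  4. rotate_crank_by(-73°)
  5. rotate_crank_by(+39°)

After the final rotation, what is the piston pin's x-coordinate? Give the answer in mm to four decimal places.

248.9520

set_geometry: r = 46 mm, L = 292 mm, e = 2 mm; θ ← 0°
rotate_crank_by(-87°): θ ← 0° -87° = -87°
rotate_crank_by(-81°): θ ← -87° -81° = -168°
rotate_crank_by(-73°): θ ← -168° -73° = -241°
rotate_crank_by(+39°): θ ← -241° +39° = -202°
crank pin P = (r cos θ, r sin θ) = (-42.650457, 17.231903)
h = r sin θ − e = 17.231903 − 2 = 15.231903
x = r cos θ + √(L² − h²) = -42.650457 + √(85264.0 − 232.0109) = -42.650457 + 291.602450 = 248.951993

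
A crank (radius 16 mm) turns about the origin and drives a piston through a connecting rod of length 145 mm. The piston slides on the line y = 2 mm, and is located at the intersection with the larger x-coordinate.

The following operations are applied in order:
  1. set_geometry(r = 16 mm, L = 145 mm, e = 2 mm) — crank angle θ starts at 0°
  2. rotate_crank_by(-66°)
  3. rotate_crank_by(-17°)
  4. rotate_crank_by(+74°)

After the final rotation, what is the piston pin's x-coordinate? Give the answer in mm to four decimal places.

set_geometry: r = 16 mm, L = 145 mm, e = 2 mm; θ ← 0°
rotate_crank_by(-66°): θ ← 0° -66° = -66°
rotate_crank_by(-17°): θ ← -66° -17° = -83°
rotate_crank_by(+74°): θ ← -83° +74° = -9°
crank pin P = (r cos θ, r sin θ) = (15.803013, -2.502951)
h = r sin θ − e = -2.502951 − 2 = -4.502951
x = r cos θ + √(L² − h²) = 15.803013 + √(21025.0 − 20.2766) = 15.803013 + 144.930064 = 160.733077

160.7331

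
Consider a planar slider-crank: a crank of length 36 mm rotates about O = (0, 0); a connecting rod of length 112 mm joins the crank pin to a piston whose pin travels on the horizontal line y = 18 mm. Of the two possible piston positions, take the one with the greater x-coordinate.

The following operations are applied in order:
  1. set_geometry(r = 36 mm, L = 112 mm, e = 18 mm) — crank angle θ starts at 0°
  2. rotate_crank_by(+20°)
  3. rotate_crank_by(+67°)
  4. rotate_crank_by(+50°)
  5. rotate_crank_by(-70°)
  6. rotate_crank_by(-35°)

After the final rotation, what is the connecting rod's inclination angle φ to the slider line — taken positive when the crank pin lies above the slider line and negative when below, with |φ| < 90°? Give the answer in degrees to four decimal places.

set_geometry: r = 36 mm, L = 112 mm, e = 18 mm; θ ← 0°
rotate_crank_by(+20°): θ ← 0° +20° = 20°
rotate_crank_by(+67°): θ ← 20° +67° = 87°
rotate_crank_by(+50°): θ ← 87° +50° = 137°
rotate_crank_by(-70°): θ ← 137° -70° = 67°
rotate_crank_by(-35°): θ ← 67° -35° = 32°
crank pin P = (r cos θ, r sin θ) = (30.529731, 19.077094)
h = r sin θ − e = 19.077094 − 18 = 1.077094
sin φ = h / L = 1.077094 / 112 = 0.00961691
φ = arcsin(0.00961691) = 0.551017°

0.5510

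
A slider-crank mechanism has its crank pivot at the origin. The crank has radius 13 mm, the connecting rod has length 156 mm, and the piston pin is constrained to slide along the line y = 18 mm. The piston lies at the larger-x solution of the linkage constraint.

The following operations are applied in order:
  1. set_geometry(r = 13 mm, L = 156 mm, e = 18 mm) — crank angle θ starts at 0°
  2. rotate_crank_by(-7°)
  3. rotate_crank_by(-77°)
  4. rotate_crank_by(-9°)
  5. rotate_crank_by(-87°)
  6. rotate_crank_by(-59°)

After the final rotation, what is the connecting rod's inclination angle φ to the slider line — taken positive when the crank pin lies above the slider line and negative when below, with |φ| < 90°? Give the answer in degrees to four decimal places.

set_geometry: r = 13 mm, L = 156 mm, e = 18 mm; θ ← 0°
rotate_crank_by(-7°): θ ← 0° -7° = -7°
rotate_crank_by(-77°): θ ← -7° -77° = -84°
rotate_crank_by(-9°): θ ← -84° -9° = -93°
rotate_crank_by(-87°): θ ← -93° -87° = -180°
rotate_crank_by(-59°): θ ← -180° -59° = -239°
crank pin P = (r cos θ, r sin θ) = (-6.695495, 11.143175)
h = r sin θ − e = 11.143175 − 18 = -6.856825
sin φ = h / L = -6.856825 / 156 = -0.04395401
φ = arcsin(-0.04395401) = -2.519191°

-2.5192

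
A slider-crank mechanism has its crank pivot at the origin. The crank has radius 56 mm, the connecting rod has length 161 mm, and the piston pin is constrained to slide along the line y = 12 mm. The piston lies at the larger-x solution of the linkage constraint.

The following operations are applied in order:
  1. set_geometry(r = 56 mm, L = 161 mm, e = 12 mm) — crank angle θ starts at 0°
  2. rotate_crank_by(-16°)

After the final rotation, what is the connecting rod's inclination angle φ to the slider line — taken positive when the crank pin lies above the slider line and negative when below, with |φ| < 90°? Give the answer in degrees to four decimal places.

-9.8115

set_geometry: r = 56 mm, L = 161 mm, e = 12 mm; θ ← 0°
rotate_crank_by(-16°): θ ← 0° -16° = -16°
crank pin P = (r cos θ, r sin θ) = (53.830655, -15.435692)
h = r sin θ − e = -15.435692 − 12 = -27.435692
sin φ = h / L = -27.435692 / 161 = -0.17040802
φ = arcsin(-0.17040802) = -9.811543°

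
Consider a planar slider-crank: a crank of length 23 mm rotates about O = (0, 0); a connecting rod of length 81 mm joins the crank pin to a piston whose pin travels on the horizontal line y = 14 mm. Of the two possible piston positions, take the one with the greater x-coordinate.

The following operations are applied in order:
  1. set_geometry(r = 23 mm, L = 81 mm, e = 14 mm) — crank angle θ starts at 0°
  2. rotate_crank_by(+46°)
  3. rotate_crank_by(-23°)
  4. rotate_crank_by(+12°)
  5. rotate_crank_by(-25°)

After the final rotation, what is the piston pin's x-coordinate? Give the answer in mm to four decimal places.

set_geometry: r = 23 mm, L = 81 mm, e = 14 mm; θ ← 0°
rotate_crank_by(+46°): θ ← 0° +46° = 46°
rotate_crank_by(-23°): θ ← 46° -23° = 23°
rotate_crank_by(+12°): θ ← 23° +12° = 35°
rotate_crank_by(-25°): θ ← 35° -25° = 10°
crank pin P = (r cos θ, r sin θ) = (22.650578, 3.993908)
h = r sin θ − e = 3.993908 − 14 = -10.006092
x = r cos θ + √(L² − h²) = 22.650578 + √(6561.0 − 100.1219) = 22.650578 + 80.379588 = 103.030166

103.0302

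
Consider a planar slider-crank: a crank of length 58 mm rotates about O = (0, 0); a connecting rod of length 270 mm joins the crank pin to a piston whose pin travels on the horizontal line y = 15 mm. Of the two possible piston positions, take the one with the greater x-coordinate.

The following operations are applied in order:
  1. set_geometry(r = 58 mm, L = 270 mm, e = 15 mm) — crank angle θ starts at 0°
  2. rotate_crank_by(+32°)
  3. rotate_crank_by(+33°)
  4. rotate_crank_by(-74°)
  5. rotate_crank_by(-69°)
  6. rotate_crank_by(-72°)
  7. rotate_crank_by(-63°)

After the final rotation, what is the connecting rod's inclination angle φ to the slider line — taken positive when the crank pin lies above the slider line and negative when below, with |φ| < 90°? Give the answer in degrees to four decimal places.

set_geometry: r = 58 mm, L = 270 mm, e = 15 mm; θ ← 0°
rotate_crank_by(+32°): θ ← 0° +32° = 32°
rotate_crank_by(+33°): θ ← 32° +33° = 65°
rotate_crank_by(-74°): θ ← 65° -74° = -9°
rotate_crank_by(-69°): θ ← -9° -69° = -78°
rotate_crank_by(-72°): θ ← -78° -72° = -150°
rotate_crank_by(-63°): θ ← -150° -63° = -213°
crank pin P = (r cos θ, r sin θ) = (-48.642893, 31.589064)
h = r sin θ − e = 31.589064 − 15 = 16.589064
sin φ = h / L = 16.589064 / 270 = 0.06144098
φ = arcsin(0.06144098) = 3.522527°

3.5225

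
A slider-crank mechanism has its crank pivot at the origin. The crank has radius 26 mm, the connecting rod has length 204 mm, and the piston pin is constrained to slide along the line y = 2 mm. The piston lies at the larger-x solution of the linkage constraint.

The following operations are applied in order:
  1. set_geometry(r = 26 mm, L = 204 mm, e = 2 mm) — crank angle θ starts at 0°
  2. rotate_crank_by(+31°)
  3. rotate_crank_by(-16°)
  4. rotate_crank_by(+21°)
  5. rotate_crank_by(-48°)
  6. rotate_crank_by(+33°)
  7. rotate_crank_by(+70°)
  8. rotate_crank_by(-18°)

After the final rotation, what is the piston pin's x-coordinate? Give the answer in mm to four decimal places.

set_geometry: r = 26 mm, L = 204 mm, e = 2 mm; θ ← 0°
rotate_crank_by(+31°): θ ← 0° +31° = 31°
rotate_crank_by(-16°): θ ← 31° -16° = 15°
rotate_crank_by(+21°): θ ← 15° +21° = 36°
rotate_crank_by(-48°): θ ← 36° -48° = -12°
rotate_crank_by(+33°): θ ← -12° +33° = 21°
rotate_crank_by(+70°): θ ← 21° +70° = 91°
rotate_crank_by(-18°): θ ← 91° -18° = 73°
crank pin P = (r cos θ, r sin θ) = (7.601664, 24.863924)
h = r sin θ − e = 24.863924 − 2 = 22.863924
x = r cos θ + √(L² − h²) = 7.601664 + √(41616.0 − 522.7590) = 7.601664 + 202.714679 = 210.316343

210.3163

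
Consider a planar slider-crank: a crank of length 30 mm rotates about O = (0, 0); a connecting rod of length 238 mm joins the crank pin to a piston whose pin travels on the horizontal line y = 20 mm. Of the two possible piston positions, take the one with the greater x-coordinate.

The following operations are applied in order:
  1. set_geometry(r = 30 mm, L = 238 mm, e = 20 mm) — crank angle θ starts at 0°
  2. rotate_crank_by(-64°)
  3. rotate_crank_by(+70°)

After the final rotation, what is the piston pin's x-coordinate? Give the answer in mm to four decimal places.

set_geometry: r = 30 mm, L = 238 mm, e = 20 mm; θ ← 0°
rotate_crank_by(-64°): θ ← 0° -64° = -64°
rotate_crank_by(+70°): θ ← -64° +70° = 6°
crank pin P = (r cos θ, r sin θ) = (29.835657, 3.135854)
h = r sin θ − e = 3.135854 − 20 = -16.864146
x = r cos θ + √(L² − h²) = 29.835657 + √(56644.0 − 284.3994) = 29.835657 + 237.401770 = 267.237427

267.2374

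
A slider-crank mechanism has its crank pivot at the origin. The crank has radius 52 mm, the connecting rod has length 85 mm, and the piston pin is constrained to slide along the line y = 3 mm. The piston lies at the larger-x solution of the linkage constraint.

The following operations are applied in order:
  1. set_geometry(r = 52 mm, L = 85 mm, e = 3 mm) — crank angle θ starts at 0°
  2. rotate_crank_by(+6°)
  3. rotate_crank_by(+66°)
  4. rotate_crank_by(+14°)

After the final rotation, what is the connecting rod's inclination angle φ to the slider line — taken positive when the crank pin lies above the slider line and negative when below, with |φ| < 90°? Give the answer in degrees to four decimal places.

35.0983

set_geometry: r = 52 mm, L = 85 mm, e = 3 mm; θ ← 0°
rotate_crank_by(+6°): θ ← 0° +6° = 6°
rotate_crank_by(+66°): θ ← 6° +66° = 72°
rotate_crank_by(+14°): θ ← 72° +14° = 86°
crank pin P = (r cos θ, r sin θ) = (3.627337, 51.873331)
h = r sin θ − e = 51.873331 − 3 = 48.873331
sin φ = h / L = 48.873331 / 85 = 0.57498036
φ = arcsin(0.57498036) = 35.098257°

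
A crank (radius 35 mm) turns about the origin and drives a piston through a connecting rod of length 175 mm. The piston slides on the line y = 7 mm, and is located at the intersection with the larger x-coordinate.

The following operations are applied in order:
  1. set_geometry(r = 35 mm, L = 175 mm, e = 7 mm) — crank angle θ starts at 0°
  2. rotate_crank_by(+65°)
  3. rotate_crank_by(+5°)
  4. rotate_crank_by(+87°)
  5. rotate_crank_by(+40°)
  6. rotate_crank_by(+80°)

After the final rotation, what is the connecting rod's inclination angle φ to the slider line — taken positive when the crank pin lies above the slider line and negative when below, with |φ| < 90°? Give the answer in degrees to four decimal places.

set_geometry: r = 35 mm, L = 175 mm, e = 7 mm; θ ← 0°
rotate_crank_by(+65°): θ ← 0° +65° = 65°
rotate_crank_by(+5°): θ ← 65° +5° = 70°
rotate_crank_by(+87°): θ ← 70° +87° = 157°
rotate_crank_by(+40°): θ ← 157° +40° = 197°
rotate_crank_by(+80°): θ ← 197° +80° = 277°
crank pin P = (r cos θ, r sin θ) = (4.265427, -34.739115)
h = r sin θ − e = -34.739115 − 7 = -41.739115
sin φ = h / L = -41.739115 / 175 = -0.23850923
φ = arcsin(-0.23850923) = -13.798571°

-13.7986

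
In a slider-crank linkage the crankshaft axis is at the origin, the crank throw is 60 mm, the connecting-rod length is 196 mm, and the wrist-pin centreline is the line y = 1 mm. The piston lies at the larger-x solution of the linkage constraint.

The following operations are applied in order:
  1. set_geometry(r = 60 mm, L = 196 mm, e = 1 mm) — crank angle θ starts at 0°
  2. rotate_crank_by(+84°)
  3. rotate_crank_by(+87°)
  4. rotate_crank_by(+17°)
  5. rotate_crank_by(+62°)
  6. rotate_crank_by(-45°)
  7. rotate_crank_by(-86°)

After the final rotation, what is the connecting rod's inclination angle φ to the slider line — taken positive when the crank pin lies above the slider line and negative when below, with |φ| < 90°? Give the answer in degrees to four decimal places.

15.2267

set_geometry: r = 60 mm, L = 196 mm, e = 1 mm; θ ← 0°
rotate_crank_by(+84°): θ ← 0° +84° = 84°
rotate_crank_by(+87°): θ ← 84° +87° = 171°
rotate_crank_by(+17°): θ ← 171° +17° = 188°
rotate_crank_by(+62°): θ ← 188° +62° = 250°
rotate_crank_by(-45°): θ ← 250° -45° = 205°
rotate_crank_by(-86°): θ ← 205° -86° = 119°
crank pin P = (r cos θ, r sin θ) = (-29.088577, 52.477182)
h = r sin θ − e = 52.477182 − 1 = 51.477182
sin φ = h / L = 51.477182 / 196 = 0.26263869
φ = arcsin(0.26263869) = 15.226690°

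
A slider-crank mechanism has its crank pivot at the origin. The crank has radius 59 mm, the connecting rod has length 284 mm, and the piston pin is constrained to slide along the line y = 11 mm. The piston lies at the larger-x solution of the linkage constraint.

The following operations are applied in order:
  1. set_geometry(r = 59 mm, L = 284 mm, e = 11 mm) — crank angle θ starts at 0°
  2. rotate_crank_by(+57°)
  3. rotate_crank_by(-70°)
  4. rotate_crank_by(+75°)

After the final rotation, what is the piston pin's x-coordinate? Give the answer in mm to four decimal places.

set_geometry: r = 59 mm, L = 284 mm, e = 11 mm; θ ← 0°
rotate_crank_by(+57°): θ ← 0° +57° = 57°
rotate_crank_by(-70°): θ ← 57° -70° = -13°
rotate_crank_by(+75°): θ ← -13° +75° = 62°
crank pin P = (r cos θ, r sin θ) = (27.698822, 52.093908)
h = r sin θ − e = 52.093908 − 11 = 41.093908
x = r cos θ + √(L² − h²) = 27.698822 + √(80656.0 − 1688.7093) = 27.698822 + 281.011193 = 308.710015

308.7100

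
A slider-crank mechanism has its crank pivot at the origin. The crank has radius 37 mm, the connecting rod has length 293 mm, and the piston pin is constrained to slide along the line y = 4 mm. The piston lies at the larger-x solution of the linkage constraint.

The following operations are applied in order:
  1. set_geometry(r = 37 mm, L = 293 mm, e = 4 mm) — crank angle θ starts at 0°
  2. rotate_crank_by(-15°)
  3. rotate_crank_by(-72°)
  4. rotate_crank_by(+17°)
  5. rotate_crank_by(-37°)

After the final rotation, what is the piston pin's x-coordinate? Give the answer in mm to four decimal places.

set_geometry: r = 37 mm, L = 293 mm, e = 4 mm; θ ← 0°
rotate_crank_by(-15°): θ ← 0° -15° = -15°
rotate_crank_by(-72°): θ ← -15° -72° = -87°
rotate_crank_by(+17°): θ ← -87° +17° = -70°
rotate_crank_by(-37°): θ ← -70° -37° = -107°
crank pin P = (r cos θ, r sin θ) = (-10.817753, -35.383276)
h = r sin θ − e = -35.383276 − 4 = -39.383276
x = r cos θ + √(L² − h²) = -10.817753 + √(85849.0 − 1551.0424) = -10.817753 + 290.341106 = 279.523352

279.5234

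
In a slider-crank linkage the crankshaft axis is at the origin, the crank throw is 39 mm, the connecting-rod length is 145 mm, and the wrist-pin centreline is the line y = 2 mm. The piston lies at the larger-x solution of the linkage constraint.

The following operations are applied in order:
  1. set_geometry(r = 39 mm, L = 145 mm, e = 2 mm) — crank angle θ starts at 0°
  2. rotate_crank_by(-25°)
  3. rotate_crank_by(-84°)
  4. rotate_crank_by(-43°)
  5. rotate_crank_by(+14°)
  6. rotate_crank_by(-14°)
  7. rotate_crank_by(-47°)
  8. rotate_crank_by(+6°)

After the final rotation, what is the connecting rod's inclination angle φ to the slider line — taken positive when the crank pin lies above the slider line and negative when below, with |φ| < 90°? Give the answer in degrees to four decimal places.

2.6773

set_geometry: r = 39 mm, L = 145 mm, e = 2 mm; θ ← 0°
rotate_crank_by(-25°): θ ← 0° -25° = -25°
rotate_crank_by(-84°): θ ← -25° -84° = -109°
rotate_crank_by(-43°): θ ← -109° -43° = -152°
rotate_crank_by(+14°): θ ← -152° +14° = -138°
rotate_crank_by(-14°): θ ← -138° -14° = -152°
rotate_crank_by(-47°): θ ← -152° -47° = -199°
rotate_crank_by(+6°): θ ← -199° +6° = -193°
crank pin P = (r cos θ, r sin θ) = (-38.000433, 8.773091)
h = r sin θ − e = 8.773091 − 2 = 6.773091
sin φ = h / L = 6.773091 / 145 = 0.04671097
φ = arcsin(0.04671097) = 2.677316°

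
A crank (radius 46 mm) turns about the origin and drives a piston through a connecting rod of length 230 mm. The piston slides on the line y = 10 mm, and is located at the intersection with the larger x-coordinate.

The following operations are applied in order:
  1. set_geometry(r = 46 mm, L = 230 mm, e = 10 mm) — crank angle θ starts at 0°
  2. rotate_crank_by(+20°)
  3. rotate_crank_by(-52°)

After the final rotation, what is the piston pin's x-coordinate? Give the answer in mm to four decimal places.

266.4267

set_geometry: r = 46 mm, L = 230 mm, e = 10 mm; θ ← 0°
rotate_crank_by(+20°): θ ← 0° +20° = 20°
rotate_crank_by(-52°): θ ← 20° -52° = -32°
crank pin P = (r cos θ, r sin θ) = (39.010212, -24.376286)
h = r sin θ − e = -24.376286 − 10 = -34.376286
x = r cos θ + √(L² − h²) = 39.010212 + √(52900.0 − 1181.7290) = 39.010212 + 227.416514 = 266.426727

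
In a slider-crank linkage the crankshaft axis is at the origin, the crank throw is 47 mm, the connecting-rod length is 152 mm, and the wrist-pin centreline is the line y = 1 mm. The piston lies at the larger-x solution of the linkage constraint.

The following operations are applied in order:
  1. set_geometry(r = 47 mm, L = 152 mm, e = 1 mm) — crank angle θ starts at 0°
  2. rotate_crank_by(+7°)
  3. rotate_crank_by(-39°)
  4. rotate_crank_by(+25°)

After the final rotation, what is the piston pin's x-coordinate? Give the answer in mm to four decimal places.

set_geometry: r = 47 mm, L = 152 mm, e = 1 mm; θ ← 0°
rotate_crank_by(+7°): θ ← 0° +7° = 7°
rotate_crank_by(-39°): θ ← 7° -39° = -32°
rotate_crank_by(+25°): θ ← -32° +25° = -7°
crank pin P = (r cos θ, r sin θ) = (46.649669, -5.727859)
h = r sin θ − e = -5.727859 − 1 = -6.727859
x = r cos θ + √(L² − h²) = 46.649669 + √(23104.0 − 45.2641) = 46.649669 + 151.851032 = 198.500701

198.5007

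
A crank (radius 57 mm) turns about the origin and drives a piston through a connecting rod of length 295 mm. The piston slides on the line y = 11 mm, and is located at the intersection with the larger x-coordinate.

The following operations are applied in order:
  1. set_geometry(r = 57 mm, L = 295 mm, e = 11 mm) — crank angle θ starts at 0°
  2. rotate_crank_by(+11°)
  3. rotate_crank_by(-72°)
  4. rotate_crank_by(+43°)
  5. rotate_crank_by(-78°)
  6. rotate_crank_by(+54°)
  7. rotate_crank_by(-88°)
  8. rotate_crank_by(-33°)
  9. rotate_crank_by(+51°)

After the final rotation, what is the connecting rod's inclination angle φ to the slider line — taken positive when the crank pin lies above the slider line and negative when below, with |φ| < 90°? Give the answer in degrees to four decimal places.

set_geometry: r = 57 mm, L = 295 mm, e = 11 mm; θ ← 0°
rotate_crank_by(+11°): θ ← 0° +11° = 11°
rotate_crank_by(-72°): θ ← 11° -72° = -61°
rotate_crank_by(+43°): θ ← -61° +43° = -18°
rotate_crank_by(-78°): θ ← -18° -78° = -96°
rotate_crank_by(+54°): θ ← -96° +54° = -42°
rotate_crank_by(-88°): θ ← -42° -88° = -130°
rotate_crank_by(-33°): θ ← -130° -33° = -163°
rotate_crank_by(+51°): θ ← -163° +51° = -112°
crank pin P = (r cos θ, r sin θ) = (-21.352576, -52.849480)
h = r sin θ − e = -52.849480 − 11 = -63.849480
sin φ = h / L = -63.849480 / 295 = -0.21643891
φ = arcsin(-0.21643891) = -12.499959°

-12.5000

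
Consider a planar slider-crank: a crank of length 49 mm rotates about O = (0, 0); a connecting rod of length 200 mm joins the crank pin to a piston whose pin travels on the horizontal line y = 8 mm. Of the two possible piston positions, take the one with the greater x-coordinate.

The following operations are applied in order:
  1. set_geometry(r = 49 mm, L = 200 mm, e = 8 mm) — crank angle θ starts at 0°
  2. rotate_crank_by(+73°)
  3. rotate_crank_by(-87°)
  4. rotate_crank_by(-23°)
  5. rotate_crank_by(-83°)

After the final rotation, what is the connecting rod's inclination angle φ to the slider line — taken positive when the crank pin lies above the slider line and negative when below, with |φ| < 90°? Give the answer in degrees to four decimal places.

-14.6063

set_geometry: r = 49 mm, L = 200 mm, e = 8 mm; θ ← 0°
rotate_crank_by(+73°): θ ← 0° +73° = 73°
rotate_crank_by(-87°): θ ← 73° -87° = -14°
rotate_crank_by(-23°): θ ← -14° -23° = -37°
rotate_crank_by(-83°): θ ← -37° -83° = -120°
crank pin P = (r cos θ, r sin θ) = (-24.500000, -42.435245)
h = r sin θ − e = -42.435245 − 8 = -50.435245
sin φ = h / L = -50.435245 / 200 = -0.25217622
φ = arcsin(-0.25217622) = -14.606327°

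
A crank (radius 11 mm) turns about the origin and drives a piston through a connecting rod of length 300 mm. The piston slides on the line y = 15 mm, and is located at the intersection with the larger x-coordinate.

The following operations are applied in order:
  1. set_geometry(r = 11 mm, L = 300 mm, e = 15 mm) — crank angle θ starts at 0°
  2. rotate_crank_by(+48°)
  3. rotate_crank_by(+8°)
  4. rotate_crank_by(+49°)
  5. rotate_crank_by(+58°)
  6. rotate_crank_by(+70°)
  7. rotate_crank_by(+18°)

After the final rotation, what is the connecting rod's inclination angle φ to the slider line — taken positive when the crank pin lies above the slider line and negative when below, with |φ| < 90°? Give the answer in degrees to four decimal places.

-4.8570

set_geometry: r = 11 mm, L = 300 mm, e = 15 mm; θ ← 0°
rotate_crank_by(+48°): θ ← 0° +48° = 48°
rotate_crank_by(+8°): θ ← 48° +8° = 56°
rotate_crank_by(+49°): θ ← 56° +49° = 105°
rotate_crank_by(+58°): θ ← 105° +58° = 163°
rotate_crank_by(+70°): θ ← 163° +70° = 233°
rotate_crank_by(+18°): θ ← 233° +18° = 251°
crank pin P = (r cos θ, r sin θ) = (-3.581250, -10.400704)
h = r sin θ − e = -10.400704 − 15 = -25.400704
sin φ = h / L = -25.400704 / 300 = -0.08466901
φ = arcsin(-0.08466901) = -4.856992°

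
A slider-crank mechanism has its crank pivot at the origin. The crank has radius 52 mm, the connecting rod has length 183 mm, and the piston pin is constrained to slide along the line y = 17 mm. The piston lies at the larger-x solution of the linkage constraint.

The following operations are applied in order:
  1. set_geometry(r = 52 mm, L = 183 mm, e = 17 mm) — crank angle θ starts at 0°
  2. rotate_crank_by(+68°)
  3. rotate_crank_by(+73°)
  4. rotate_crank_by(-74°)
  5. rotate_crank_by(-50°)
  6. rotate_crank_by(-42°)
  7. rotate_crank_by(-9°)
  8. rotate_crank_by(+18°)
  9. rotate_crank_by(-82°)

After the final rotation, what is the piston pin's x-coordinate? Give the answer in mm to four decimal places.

162.4615

set_geometry: r = 52 mm, L = 183 mm, e = 17 mm; θ ← 0°
rotate_crank_by(+68°): θ ← 0° +68° = 68°
rotate_crank_by(+73°): θ ← 68° +73° = 141°
rotate_crank_by(-74°): θ ← 141° -74° = 67°
rotate_crank_by(-50°): θ ← 67° -50° = 17°
rotate_crank_by(-42°): θ ← 17° -42° = -25°
rotate_crank_by(-9°): θ ← -25° -9° = -34°
rotate_crank_by(+18°): θ ← -34° +18° = -16°
rotate_crank_by(-82°): θ ← -16° -82° = -98°
crank pin P = (r cos θ, r sin θ) = (-7.237001, -51.493940)
h = r sin θ − e = -51.493940 − 17 = -68.493940
x = r cos θ + √(L² − h²) = -7.237001 + √(33489.0 − 4691.4198) = -7.237001 + 169.698498 = 162.461497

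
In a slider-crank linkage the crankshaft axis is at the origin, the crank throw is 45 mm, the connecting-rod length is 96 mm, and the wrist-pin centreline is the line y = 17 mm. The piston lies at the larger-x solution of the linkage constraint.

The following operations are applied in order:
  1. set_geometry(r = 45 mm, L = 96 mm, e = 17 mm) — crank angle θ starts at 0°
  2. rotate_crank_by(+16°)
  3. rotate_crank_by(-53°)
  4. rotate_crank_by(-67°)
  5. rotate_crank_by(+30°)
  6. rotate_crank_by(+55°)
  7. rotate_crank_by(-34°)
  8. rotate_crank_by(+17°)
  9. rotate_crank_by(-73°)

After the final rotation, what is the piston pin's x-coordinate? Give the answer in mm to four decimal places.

60.6488

set_geometry: r = 45 mm, L = 96 mm, e = 17 mm; θ ← 0°
rotate_crank_by(+16°): θ ← 0° +16° = 16°
rotate_crank_by(-53°): θ ← 16° -53° = -37°
rotate_crank_by(-67°): θ ← -37° -67° = -104°
rotate_crank_by(+30°): θ ← -104° +30° = -74°
rotate_crank_by(+55°): θ ← -74° +55° = -19°
rotate_crank_by(-34°): θ ← -19° -34° = -53°
rotate_crank_by(+17°): θ ← -53° +17° = -36°
rotate_crank_by(-73°): θ ← -36° -73° = -109°
crank pin P = (r cos θ, r sin θ) = (-14.650567, -42.548336)
h = r sin θ − e = -42.548336 − 17 = -59.548336
x = r cos θ + √(L² − h²) = -14.650567 + √(9216.0 − 3546.0043) = -14.650567 + 75.299374 = 60.648807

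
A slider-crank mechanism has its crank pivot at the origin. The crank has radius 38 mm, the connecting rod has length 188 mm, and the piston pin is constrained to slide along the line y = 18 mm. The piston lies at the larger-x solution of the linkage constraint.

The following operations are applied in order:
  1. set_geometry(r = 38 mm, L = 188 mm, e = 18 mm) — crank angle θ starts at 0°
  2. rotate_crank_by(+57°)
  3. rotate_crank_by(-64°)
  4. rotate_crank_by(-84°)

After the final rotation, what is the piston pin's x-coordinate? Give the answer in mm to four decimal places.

178.8045

set_geometry: r = 38 mm, L = 188 mm, e = 18 mm; θ ← 0°
rotate_crank_by(+57°): θ ← 0° +57° = 57°
rotate_crank_by(-64°): θ ← 57° -64° = -7°
rotate_crank_by(-84°): θ ← -7° -84° = -91°
crank pin P = (r cos θ, r sin θ) = (-0.663191, -37.994212)
h = r sin θ − e = -37.994212 − 18 = -55.994212
x = r cos θ + √(L² − h²) = -0.663191 + √(35344.0 − 3135.3518) = -0.663191 + 179.467680 = 178.804489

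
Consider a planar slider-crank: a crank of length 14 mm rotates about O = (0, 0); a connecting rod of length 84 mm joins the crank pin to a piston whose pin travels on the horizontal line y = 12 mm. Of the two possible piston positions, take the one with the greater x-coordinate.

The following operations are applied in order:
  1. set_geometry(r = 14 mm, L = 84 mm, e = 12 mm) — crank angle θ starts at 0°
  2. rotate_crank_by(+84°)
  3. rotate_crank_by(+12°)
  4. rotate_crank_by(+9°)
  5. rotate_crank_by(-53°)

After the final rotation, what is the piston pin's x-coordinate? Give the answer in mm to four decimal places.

92.6137

set_geometry: r = 14 mm, L = 84 mm, e = 12 mm; θ ← 0°
rotate_crank_by(+84°): θ ← 0° +84° = 84°
rotate_crank_by(+12°): θ ← 84° +12° = 96°
rotate_crank_by(+9°): θ ← 96° +9° = 105°
rotate_crank_by(-53°): θ ← 105° -53° = 52°
crank pin P = (r cos θ, r sin θ) = (8.619261, 11.032151)
h = r sin θ − e = 11.032151 − 12 = -0.967849
x = r cos θ + √(L² − h²) = 8.619261 + √(7056.0 − 0.9367) = 8.619261 + 83.994424 = 92.613685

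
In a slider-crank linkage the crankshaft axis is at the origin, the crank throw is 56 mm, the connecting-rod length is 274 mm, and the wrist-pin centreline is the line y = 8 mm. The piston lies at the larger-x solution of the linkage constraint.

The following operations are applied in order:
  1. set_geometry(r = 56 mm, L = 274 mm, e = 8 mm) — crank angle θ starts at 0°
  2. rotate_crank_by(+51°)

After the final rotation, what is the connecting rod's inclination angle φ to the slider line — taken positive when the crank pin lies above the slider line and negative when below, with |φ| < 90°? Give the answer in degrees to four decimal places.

7.4485

set_geometry: r = 56 mm, L = 274 mm, e = 8 mm; θ ← 0°
rotate_crank_by(+51°): θ ← 0° +51° = 51°
crank pin P = (r cos θ, r sin θ) = (35.241942, 43.520174)
h = r sin θ − e = 43.520174 − 8 = 35.520174
sin φ = h / L = 35.520174 / 274 = 0.12963567
φ = arcsin(0.12963567) = 7.448540°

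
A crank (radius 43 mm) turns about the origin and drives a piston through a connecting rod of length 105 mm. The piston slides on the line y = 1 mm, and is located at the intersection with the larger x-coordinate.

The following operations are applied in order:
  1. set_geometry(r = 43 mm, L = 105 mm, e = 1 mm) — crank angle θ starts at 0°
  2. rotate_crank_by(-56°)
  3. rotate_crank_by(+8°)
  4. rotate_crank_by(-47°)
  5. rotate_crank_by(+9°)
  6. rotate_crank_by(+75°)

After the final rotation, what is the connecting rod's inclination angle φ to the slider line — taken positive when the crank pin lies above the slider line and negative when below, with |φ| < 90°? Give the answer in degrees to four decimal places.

set_geometry: r = 43 mm, L = 105 mm, e = 1 mm; θ ← 0°
rotate_crank_by(-56°): θ ← 0° -56° = -56°
rotate_crank_by(+8°): θ ← -56° +8° = -48°
rotate_crank_by(-47°): θ ← -48° -47° = -95°
rotate_crank_by(+9°): θ ← -95° +9° = -86°
rotate_crank_by(+75°): θ ← -86° +75° = -11°
crank pin P = (r cos θ, r sin θ) = (42.209969, -8.204787)
h = r sin θ − e = -8.204787 − 1 = -9.204787
sin φ = h / L = -9.204787 / 105 = -0.08766464
φ = arcsin(-0.08766464) = -5.029269°

-5.0293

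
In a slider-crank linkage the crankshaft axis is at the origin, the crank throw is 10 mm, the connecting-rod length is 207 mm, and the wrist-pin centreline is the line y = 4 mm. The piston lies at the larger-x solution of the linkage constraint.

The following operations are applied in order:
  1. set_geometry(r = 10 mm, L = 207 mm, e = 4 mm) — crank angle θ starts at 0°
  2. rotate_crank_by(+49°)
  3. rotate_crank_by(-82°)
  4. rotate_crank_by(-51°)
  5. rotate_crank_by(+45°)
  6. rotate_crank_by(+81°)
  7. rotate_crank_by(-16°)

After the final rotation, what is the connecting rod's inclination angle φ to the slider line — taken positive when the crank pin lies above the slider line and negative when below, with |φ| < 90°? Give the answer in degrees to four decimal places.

set_geometry: r = 10 mm, L = 207 mm, e = 4 mm; θ ← 0°
rotate_crank_by(+49°): θ ← 0° +49° = 49°
rotate_crank_by(-82°): θ ← 49° -82° = -33°
rotate_crank_by(-51°): θ ← -33° -51° = -84°
rotate_crank_by(+45°): θ ← -84° +45° = -39°
rotate_crank_by(+81°): θ ← -39° +81° = 42°
rotate_crank_by(-16°): θ ← 42° -16° = 26°
crank pin P = (r cos θ, r sin θ) = (8.987940, 4.383711)
h = r sin θ − e = 4.383711 − 4 = 0.383711
sin φ = h / L = 0.383711 / 207 = 0.00185368
φ = arcsin(0.00185368) = 0.106208°

0.1062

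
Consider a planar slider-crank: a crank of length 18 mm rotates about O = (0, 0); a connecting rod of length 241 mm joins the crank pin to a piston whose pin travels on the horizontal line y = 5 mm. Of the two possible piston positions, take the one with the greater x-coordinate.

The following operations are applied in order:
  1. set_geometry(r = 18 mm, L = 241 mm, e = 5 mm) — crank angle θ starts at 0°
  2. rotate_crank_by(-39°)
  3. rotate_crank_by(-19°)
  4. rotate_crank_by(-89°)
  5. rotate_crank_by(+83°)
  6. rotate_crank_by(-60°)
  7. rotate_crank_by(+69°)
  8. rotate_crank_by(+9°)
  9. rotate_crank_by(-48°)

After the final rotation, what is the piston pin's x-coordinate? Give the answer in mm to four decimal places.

238.6486

set_geometry: r = 18 mm, L = 241 mm, e = 5 mm; θ ← 0°
rotate_crank_by(-39°): θ ← 0° -39° = -39°
rotate_crank_by(-19°): θ ← -39° -19° = -58°
rotate_crank_by(-89°): θ ← -58° -89° = -147°
rotate_crank_by(+83°): θ ← -147° +83° = -64°
rotate_crank_by(-60°): θ ← -64° -60° = -124°
rotate_crank_by(+69°): θ ← -124° +69° = -55°
rotate_crank_by(+9°): θ ← -55° +9° = -46°
rotate_crank_by(-48°): θ ← -46° -48° = -94°
crank pin P = (r cos θ, r sin θ) = (-1.255617, -17.956153)
h = r sin θ − e = -17.956153 − 5 = -22.956153
x = r cos θ + √(L² − h²) = -1.255617 + √(58081.0 − 526.9850) = -1.255617 + 239.904179 = 238.648562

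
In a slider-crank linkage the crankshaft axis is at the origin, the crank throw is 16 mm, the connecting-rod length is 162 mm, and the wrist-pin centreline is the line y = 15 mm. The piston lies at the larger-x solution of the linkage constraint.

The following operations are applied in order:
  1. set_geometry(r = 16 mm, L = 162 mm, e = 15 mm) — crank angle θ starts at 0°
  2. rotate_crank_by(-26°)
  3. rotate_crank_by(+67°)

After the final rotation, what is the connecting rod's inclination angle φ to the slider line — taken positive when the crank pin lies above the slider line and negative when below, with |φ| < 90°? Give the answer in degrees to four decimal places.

-1.5928

set_geometry: r = 16 mm, L = 162 mm, e = 15 mm; θ ← 0°
rotate_crank_by(-26°): θ ← 0° -26° = -26°
rotate_crank_by(+67°): θ ← -26° +67° = 41°
crank pin P = (r cos θ, r sin θ) = (12.075353, 10.496944)
h = r sin θ − e = 10.496944 − 15 = -4.503056
sin φ = h / L = -4.503056 / 162 = -0.02779664
φ = arcsin(-0.02779664) = -1.592835°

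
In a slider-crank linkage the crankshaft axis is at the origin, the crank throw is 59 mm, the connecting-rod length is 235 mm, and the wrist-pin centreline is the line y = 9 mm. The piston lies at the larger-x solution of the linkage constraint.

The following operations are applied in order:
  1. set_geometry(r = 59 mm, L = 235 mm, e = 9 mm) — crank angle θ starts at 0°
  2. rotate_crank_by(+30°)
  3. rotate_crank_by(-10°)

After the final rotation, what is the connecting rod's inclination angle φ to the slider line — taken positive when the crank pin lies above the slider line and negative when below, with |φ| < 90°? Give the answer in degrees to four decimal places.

2.7266

set_geometry: r = 59 mm, L = 235 mm, e = 9 mm; θ ← 0°
rotate_crank_by(+30°): θ ← 0° +30° = 30°
rotate_crank_by(-10°): θ ← 30° -10° = 20°
crank pin P = (r cos θ, r sin θ) = (55.441865, 20.179188)
h = r sin θ − e = 20.179188 − 9 = 11.179188
sin φ = h / L = 11.179188 / 235 = 0.04757101
φ = arcsin(0.04757101) = 2.726647°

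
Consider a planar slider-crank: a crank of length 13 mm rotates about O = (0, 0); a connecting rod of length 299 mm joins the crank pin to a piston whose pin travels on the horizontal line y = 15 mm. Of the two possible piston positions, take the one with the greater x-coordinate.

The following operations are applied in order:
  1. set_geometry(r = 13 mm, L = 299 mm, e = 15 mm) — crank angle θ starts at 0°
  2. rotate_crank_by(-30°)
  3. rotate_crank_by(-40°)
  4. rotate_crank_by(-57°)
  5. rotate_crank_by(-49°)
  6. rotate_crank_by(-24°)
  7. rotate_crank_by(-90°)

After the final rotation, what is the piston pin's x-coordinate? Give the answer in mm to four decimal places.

303.4333

set_geometry: r = 13 mm, L = 299 mm, e = 15 mm; θ ← 0°
rotate_crank_by(-30°): θ ← 0° -30° = -30°
rotate_crank_by(-40°): θ ← -30° -40° = -70°
rotate_crank_by(-57°): θ ← -70° -57° = -127°
rotate_crank_by(-49°): θ ← -127° -49° = -176°
rotate_crank_by(-24°): θ ← -176° -24° = -200°
rotate_crank_by(-90°): θ ← -200° -90° = -290°
crank pin P = (r cos θ, r sin θ) = (4.446262, 12.216004)
h = r sin θ − e = 12.216004 − 15 = -2.783996
x = r cos θ + √(L² − h²) = 4.446262 + √(89401.0 − 7.7506) = 4.446262 + 298.987039 = 303.433301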